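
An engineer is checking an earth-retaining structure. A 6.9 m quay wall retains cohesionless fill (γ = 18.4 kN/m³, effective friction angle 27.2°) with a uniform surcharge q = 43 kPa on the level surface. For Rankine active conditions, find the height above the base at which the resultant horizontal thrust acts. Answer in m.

2.76 m

K_a = 0.3726.
Triangular part P₁ = ½K_aγH² = 163.2 at H/3 = 2.300 m; rectangular part P₂ = K_a q H = 110.5 at H/2 = 3.450 m.
ȳ = (P₁·2.300 + P₂·3.450)/(P₁+P₂) = 2.764 m.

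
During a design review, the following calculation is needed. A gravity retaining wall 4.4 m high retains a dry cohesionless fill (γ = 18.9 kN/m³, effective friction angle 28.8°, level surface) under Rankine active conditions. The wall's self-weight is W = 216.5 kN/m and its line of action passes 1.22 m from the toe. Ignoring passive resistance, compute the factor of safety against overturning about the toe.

2.81

K_a = tan²(45° − 28.8°/2) = 0.3498.
P_a = ½K_aγH² = 0.5×0.3498×18.9×4.4² = 63.99 kN/m, acting at H/3 = 1.467 m above the base.
Overturning moment M_o = P_a × H/3 = 63.99 × 1.467 = 93.85.
Resisting moment M_r = W × 1.22 = 216.5 × 1.22 = 264.1.
FS_overturning = M_r/M_o = 264.1/93.85 = 2.814.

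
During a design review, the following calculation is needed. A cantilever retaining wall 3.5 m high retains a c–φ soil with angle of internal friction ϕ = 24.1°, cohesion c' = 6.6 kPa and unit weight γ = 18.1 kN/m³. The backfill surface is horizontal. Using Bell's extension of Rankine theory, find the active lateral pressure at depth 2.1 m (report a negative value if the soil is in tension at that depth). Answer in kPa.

K_a = (1 − sin φ)/(1 + sin φ) = 0.4201.
σ_a = K_a γ z − 2c√K_a = 0.4201×18.1×2.1 − 2×6.6×0.6482 = 7.413 kPa.

7.41 kPa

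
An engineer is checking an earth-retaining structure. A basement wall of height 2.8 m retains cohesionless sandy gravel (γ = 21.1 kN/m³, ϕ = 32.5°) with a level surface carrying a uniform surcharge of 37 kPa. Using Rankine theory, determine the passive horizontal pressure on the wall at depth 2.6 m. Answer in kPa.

K_p = (1 + sin φ)/(1 − sin φ) = 3.322.
σ_v = γz + q = 21.1 × 2.6 + 37 = 91.86 kPa.
σ_h = K_p σ_v = 3.322 × 91.86 = 305.2 kPa.

305 kPa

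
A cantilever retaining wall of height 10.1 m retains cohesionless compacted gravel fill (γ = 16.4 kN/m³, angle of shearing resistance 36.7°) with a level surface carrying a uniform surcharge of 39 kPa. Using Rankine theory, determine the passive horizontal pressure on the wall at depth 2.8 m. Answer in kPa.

K_p = (1 + sin φ)/(1 − sin φ) = 3.970.
σ_v = γz + q = 16.4 × 2.8 + 39 = 84.92 kPa.
σ_h = K_p σ_v = 3.970 × 84.92 = 337.2 kPa.

337 kPa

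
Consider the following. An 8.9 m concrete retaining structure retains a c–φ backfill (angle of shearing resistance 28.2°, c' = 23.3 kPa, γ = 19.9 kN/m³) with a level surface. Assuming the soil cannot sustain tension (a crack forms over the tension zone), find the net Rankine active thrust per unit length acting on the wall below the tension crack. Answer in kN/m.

K_a = 0.3582; √K_a = 0.5985.
Tension-crack depth z_c = 2c/(γ√K_a) = 2×23.3/(19.9×0.5985) = 3.913 m.
σ_a at base = K_a γ H − 2c√K_a = 0.3582×19.9×8.9 − 2×23.3×0.5985 = 35.55 kPa.
P_a = ½ × 35.55 × (H − z_c) = 0.5×35.55×4.987 = 88.65 kN/m.

88.6 kN/m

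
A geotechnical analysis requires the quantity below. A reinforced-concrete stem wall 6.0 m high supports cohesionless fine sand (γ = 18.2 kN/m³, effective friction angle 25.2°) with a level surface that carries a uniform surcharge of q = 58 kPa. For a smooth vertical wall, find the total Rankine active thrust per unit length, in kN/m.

K_a = tan²(45° − φ/2) = 0.4027.
Soil triangle: ½ K_a γ H² = 0.5×0.4027×18.2×6.0² = 131.9 kN/m.
Surcharge rectangle: K_a q H = 0.4027×58×6.0 = 140.2 kN/m.
Total = 131.9 + 140.2 = 272.1 kN/m.

272 kN/m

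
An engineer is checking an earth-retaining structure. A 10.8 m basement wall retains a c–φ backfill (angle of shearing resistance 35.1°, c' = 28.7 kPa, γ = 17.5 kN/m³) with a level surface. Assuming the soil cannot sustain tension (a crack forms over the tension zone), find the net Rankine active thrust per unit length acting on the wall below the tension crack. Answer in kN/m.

47.5 kN/m

K_a = 0.2698; √K_a = 0.5195.
Tension-crack depth z_c = 2c/(γ√K_a) = 2×28.7/(17.5×0.5195) = 6.314 m.
σ_a at base = K_a γ H − 2c√K_a = 0.2698×17.5×10.8 − 2×28.7×0.5195 = 21.18 kPa.
P_a = ½ × 21.18 × (H − z_c) = 0.5×21.18×4.486 = 47.51 kN/m.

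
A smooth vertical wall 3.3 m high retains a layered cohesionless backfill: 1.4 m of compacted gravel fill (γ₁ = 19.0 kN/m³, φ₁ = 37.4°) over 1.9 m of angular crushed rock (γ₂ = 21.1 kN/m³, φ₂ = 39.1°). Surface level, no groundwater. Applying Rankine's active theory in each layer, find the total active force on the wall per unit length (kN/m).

24.6 kN/m

K_a1 = tan²(45°−37.4°/2) = 0.2443; K_a2 = tan²(45°−39.1°/2) = 0.2265.
Layer 1: σ at base = K_a1 γ₁ h₁ = 6.497 kPa; P₁ = ½×6.497×1.4 = 4.548.
Layer 2: σ_v at top = γ₁h₁ = 26.60; σ_h top = K_a2×26.60 = 6.025; σ_h base = K_a2×(26.60+21.1×1.9) = 15.10.
P₂ = ½(6.025+15.10)×1.9 = 20.07. Total P_a = 4.548+20.07 = 24.62 kN/m.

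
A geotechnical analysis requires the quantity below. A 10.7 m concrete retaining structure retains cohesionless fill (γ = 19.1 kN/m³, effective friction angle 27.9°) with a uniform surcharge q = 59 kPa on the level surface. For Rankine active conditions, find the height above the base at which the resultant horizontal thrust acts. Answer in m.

4.22 m

K_a = 0.3625.
Triangular part P₁ = ½K_aγH² = 396.3 at H/3 = 3.567 m; rectangular part P₂ = K_a q H = 228.8 at H/2 = 5.350 m.
ȳ = (P₁·3.567 + P₂·5.350)/(P₁+P₂) = 4.219 m.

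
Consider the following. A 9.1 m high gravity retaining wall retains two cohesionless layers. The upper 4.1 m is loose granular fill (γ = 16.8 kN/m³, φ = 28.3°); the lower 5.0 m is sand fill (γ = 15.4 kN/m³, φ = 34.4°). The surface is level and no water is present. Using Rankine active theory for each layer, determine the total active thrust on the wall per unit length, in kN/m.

200 kN/m

K_a1 = tan²(45°−28.3°/2) = 0.3568; K_a2 = tan²(45°−34.4°/2) = 0.2780.
Layer 1: σ at base = K_a1 γ₁ h₁ = 24.57 kPa; P₁ = ½×24.57×4.1 = 50.38.
Layer 2: σ_v at top = γ₁h₁ = 68.88; σ_h top = K_a2×68.88 = 19.15; σ_h base = K_a2×(68.88+15.4×5.0) = 40.55.
P₂ = ½(19.15+40.55)×5.0 = 149.2. Total P_a = 50.38+149.2 = 199.6 kN/m.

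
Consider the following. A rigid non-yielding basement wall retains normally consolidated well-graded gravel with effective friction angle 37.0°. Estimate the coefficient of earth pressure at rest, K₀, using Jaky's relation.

0.398

K₀ = 1 − sin φ' = 1 − sin 37.0° = 0.3982.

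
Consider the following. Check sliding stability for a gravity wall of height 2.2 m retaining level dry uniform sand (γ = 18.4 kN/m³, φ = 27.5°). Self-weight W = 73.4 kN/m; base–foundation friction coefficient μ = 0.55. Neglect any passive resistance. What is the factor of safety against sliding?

K_a = tan²(45° − 27.5°/2) = 0.3682.
P_a = ½K_aγH² = 0.5×0.3682×18.4×2.2² = 16.40 kN/m, acting at H/3 = 0.7333 m above the base.
FS_sliding = μW / P_a = 0.55×73.4 / 16.40 = 2.462.

2.46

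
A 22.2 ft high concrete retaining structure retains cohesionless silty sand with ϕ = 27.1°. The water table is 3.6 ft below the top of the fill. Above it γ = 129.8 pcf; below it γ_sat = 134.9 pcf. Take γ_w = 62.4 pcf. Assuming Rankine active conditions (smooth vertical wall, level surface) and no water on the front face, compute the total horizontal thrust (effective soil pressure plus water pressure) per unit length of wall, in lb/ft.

19100 lb/ft

K_a = tan²(45° − φ/2) = 0.3741.
γ' = 134.9 − 62.4 = 72.50 pcf. Depth below WT = 18.6 ft.
σ'_h at WT = K_a γ d_w = 174.8 psf; at base = 174.8 + K_a γ' × 18.6 = 679.2 psf.
P₁ (0–3.6 ft) = ½×174.8×3.6 = 314.6. P₂ (3.6–22.2 ft) = ½(174.8+679.2)×18.6 = 7942.
P_w = ½ γ_w h₂² = 0.5×62.4×18.6² = 10790. Total = 314.6+7942+10790 = 19050 lb/ft.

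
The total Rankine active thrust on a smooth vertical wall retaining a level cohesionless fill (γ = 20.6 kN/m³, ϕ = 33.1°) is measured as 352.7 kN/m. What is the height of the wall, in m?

10.8 m

K_a = 0.2936. P_a = ½ K_a γ H² ⇒ H = √(2P_a/(K_a γ)).
H = √(2×352.7/(0.2936×20.6)) = 10.80 m.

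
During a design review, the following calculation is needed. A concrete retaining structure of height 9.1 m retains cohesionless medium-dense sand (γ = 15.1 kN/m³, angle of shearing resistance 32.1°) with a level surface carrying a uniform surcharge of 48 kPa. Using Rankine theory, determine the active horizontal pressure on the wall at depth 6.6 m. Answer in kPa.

45.2 kPa

K_a = (1 − sin φ)/(1 + sin φ) = 0.3060.
σ_v = γz + q = 15.1 × 6.6 + 48 = 147.7 kPa.
σ_h = K_a σ_v = 0.3060 × 147.7 = 45.18 kPa.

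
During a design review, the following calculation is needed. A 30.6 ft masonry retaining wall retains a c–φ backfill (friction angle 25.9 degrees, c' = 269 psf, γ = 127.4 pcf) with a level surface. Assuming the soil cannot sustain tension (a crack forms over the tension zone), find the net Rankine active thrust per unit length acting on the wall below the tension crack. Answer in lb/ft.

14200 lb/ft

K_a = 0.3920; √K_a = 0.6261.
Tension-crack depth z_c = 2c/(γ√K_a) = 2×269/(127.4×0.6261) = 6.745 ft.
σ_a at base = K_a γ H − 2c√K_a = 0.3920×127.4×30.6 − 2×269×0.6261 = 1191 psf.
P_a = ½ × 1191 × (H − z_c) = 0.5×1191×23.86 = 14210 lb/ft.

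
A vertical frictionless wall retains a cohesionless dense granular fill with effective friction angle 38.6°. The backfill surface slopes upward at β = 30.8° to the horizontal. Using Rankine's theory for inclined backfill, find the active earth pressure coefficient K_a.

K_a = cos β · (cos β − √(cos²β − cos²φ)) / (cos β + √(cos²β − cos²φ)).
cos β = 0.8590, cos φ = 0.7815, √(cos²β − cos²φ) = 0.3564.
K_a = 0.8590 × (0.8590 − 0.3564)/(0.8590 + 0.3564) = 0.3552.

0.355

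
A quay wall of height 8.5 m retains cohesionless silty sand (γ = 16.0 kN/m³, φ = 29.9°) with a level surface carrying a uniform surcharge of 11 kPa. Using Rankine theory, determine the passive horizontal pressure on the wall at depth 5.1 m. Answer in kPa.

277 kPa

K_p = (1 + sin φ)/(1 − sin φ) = 2.988.
σ_v = γz + q = 16.0 × 5.1 + 11 = 92.60 kPa.
σ_h = K_p σ_v = 2.988 × 92.60 = 276.7 kPa.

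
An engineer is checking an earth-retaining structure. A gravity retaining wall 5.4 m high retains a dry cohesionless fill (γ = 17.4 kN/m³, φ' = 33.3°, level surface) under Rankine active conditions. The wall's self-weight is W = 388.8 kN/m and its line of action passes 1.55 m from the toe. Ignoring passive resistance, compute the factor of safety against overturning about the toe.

4.53

K_a = tan²(45° − 33.3°/2) = 0.2911.
P_a = ½K_aγH² = 0.5×0.2911×17.4×5.4² = 73.86 kN/m, acting at H/3 = 1.800 m above the base.
Overturning moment M_o = P_a × H/3 = 73.86 × 1.800 = 132.9.
Resisting moment M_r = W × 1.55 = 388.8 × 1.55 = 602.6.
FS_overturning = M_r/M_o = 602.6/132.9 = 4.533.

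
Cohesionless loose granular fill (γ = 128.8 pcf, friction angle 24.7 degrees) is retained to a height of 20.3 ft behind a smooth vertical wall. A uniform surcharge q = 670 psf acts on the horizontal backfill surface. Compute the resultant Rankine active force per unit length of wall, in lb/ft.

K_a = tan²(45° − φ/2) = 0.4106.
Soil triangle: ½ K_a γ H² = 0.5×0.4106×128.8×20.3² = 10900 lb/ft.
Surcharge rectangle: K_a q H = 0.4106×670×20.3 = 5584 lb/ft.
Total = 10900 + 5584 = 16480 lb/ft.

16500 lb/ft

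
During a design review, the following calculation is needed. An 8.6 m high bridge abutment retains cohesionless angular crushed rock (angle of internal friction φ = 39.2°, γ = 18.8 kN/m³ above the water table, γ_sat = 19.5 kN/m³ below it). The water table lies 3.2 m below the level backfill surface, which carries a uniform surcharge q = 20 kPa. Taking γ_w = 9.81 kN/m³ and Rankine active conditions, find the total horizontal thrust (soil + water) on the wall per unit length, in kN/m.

K_a = tan²(45° − φ/2) = 0.2255.
γ' = 19.5 − 9.81 = 9.690 kN/m³. h₂ = H − d_w = 5.4 m.
σ'_h: at surface K_a·q = 4.509; at WT K_a(q+γd_w) = 18.07; at base K_a(q+γd_w+γ'h₂) = 29.87 kPa.
P₁ = ½(4.509+18.07)×3.2 = 36.13; P₂ = ½(18.07+29.87)×5.4 = 129.5; P_w = ½γ_w h₂² = 143.0.
Total = 36.13+129.5+143.0 = 308.6 kN/m.

309 kN/m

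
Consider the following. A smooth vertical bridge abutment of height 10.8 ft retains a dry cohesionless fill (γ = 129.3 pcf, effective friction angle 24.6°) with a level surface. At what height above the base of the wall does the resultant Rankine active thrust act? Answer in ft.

K_a = 0.4121.
The pressure distribution is triangular, so the resultant acts at H/3 above the base = 10.8/3 = 3.600 ft.

3.60 ft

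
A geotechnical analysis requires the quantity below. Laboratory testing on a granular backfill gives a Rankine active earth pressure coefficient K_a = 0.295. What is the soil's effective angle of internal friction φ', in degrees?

K_a = tan²(45° − φ/2) ⇒ 45° − φ/2 = arctan(√0.295) = 28.51°.
φ = 2(45° − 28.51°) = 32.98°.

33.0°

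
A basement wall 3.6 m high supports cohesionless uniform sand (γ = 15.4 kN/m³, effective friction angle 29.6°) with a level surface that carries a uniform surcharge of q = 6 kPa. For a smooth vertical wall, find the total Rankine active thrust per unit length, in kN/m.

K_a = tan²(45° − φ/2) = 0.3387.
Soil triangle: ½ K_a γ H² = 0.5×0.3387×15.4×3.6² = 33.80 kN/m.
Surcharge rectangle: K_a q H = 0.3387×6×3.6 = 7.317 kN/m.
Total = 33.80 + 7.317 = 41.12 kN/m.

41.1 kN/m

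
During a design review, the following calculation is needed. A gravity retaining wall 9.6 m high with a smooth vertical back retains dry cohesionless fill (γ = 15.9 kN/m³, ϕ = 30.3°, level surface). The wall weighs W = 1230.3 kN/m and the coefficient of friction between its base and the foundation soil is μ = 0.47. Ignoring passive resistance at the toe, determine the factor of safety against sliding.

2.40

K_a = tan²(45° − 30.3°/2) = 0.3293.
P_a = ½K_aγH² = 0.5×0.3293×15.9×9.6² = 241.3 kN/m, acting at H/3 = 3.200 m above the base.
FS_sliding = μW / P_a = 0.47×1230.3 / 241.3 = 2.397.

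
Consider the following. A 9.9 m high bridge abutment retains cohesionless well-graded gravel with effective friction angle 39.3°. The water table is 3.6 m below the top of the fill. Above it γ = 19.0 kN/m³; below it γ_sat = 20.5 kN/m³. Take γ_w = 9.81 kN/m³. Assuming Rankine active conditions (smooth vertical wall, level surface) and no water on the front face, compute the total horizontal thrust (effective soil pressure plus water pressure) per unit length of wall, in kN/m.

367 kN/m

K_a = tan²(45° − φ/2) = 0.2245.
γ' = 20.5 − 9.81 = 10.69 kN/m³. Depth below WT = 6.3 m.
σ'_h at WT = K_a γ d_w = 15.35 kPa; at base = 15.35 + K_a γ' × 6.3 = 30.47 kPa.
P₁ (0–3.6 m) = ½×15.35×3.6 = 27.63. P₂ (3.6–9.9 m) = ½(15.35+30.47)×6.3 = 144.3.
P_w = ½ γ_w h₂² = 0.5×9.81×6.3² = 194.7. Total = 27.63+144.3+194.7 = 366.7 kN/m.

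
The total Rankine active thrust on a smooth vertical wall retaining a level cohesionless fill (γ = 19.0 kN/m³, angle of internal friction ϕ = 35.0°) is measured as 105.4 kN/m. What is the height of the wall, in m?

K_a = 0.2710. P_a = ½ K_a γ H² ⇒ H = √(2P_a/(K_a γ)).
H = √(2×105.4/(0.2710×19.0)) = 6.399 m.

6.40 m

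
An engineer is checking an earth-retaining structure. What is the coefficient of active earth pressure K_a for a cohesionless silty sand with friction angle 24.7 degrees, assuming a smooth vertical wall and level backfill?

K_a = tan²(45° − φ/2) = tan²(32.65°) = 0.4106.

0.411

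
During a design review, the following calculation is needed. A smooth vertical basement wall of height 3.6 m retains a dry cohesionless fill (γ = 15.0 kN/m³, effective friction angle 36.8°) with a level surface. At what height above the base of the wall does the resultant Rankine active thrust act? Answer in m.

1.20 m

K_a = 0.2508.
The pressure distribution is triangular, so the resultant acts at H/3 above the base = 3.6/3 = 1.200 m.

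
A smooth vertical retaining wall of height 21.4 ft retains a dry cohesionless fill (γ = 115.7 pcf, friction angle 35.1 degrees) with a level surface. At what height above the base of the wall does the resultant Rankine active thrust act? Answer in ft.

7.13 ft

K_a = 0.2698.
The pressure distribution is triangular, so the resultant acts at H/3 above the base = 21.4/3 = 7.133 ft.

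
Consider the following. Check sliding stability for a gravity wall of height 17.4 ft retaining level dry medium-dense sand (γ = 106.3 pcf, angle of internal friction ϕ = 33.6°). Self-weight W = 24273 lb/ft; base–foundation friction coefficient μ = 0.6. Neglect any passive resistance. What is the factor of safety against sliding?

K_a = tan²(45° − 33.6°/2) = 0.2875.
P_a = ½K_aγH² = 0.5×0.2875×106.3×17.4² = 4626 lb/ft, acting at H/3 = 5.800 ft above the base.
FS_sliding = μW / P_a = 0.6×24273 / 4626 = 3.148.

3.15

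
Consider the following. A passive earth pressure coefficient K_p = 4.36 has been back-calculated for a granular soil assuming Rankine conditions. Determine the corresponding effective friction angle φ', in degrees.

38.8°

K_p = (1+sin φ)/(1−sin φ) ⇒ sin φ = (K_p − 1)/(K_p + 1) = 0.6269.
φ = arcsin(0.6269) = 38.82°.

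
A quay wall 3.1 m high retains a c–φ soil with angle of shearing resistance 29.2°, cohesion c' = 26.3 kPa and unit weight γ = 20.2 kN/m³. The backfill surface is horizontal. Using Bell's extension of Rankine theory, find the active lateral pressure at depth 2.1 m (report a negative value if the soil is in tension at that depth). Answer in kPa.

K_a = (1 − sin φ)/(1 + sin φ) = 0.3442.
σ_a = K_a γ z − 2c√K_a = 0.3442×20.2×2.1 − 2×26.3×0.5867 = -16.26 kPa.

-16.3 kPa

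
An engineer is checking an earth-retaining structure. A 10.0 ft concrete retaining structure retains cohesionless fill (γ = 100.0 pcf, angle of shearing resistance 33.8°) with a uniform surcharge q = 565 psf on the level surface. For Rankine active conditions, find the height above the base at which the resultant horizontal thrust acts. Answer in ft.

K_a = 0.2851.
Triangular part P₁ = ½K_aγH² = 1426 at H/3 = 3.333 ft; rectangular part P₂ = K_a q H = 1611 at H/2 = 5.000 ft.
ȳ = (P₁·3.333 + P₂·5.000)/(P₁+P₂) = 4.218 ft.

4.22 ft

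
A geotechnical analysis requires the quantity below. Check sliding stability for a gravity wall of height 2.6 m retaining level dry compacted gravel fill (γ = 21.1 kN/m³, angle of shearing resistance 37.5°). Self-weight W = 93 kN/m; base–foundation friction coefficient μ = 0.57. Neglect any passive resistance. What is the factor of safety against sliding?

K_a = tan²(45° − 37.5°/2) = 0.2432.
P_a = ½K_aγH² = 0.5×0.2432×21.1×2.6² = 17.34 kN/m, acting at H/3 = 0.8667 m above the base.
FS_sliding = μW / P_a = 0.57×93 / 17.34 = 3.056.

3.06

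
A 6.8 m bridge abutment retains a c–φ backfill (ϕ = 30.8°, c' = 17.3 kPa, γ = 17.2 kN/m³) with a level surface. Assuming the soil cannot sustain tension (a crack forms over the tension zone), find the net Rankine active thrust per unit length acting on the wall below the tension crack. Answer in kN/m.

K_a = 0.3227; √K_a = 0.5681.
Tension-crack depth z_c = 2c/(γ√K_a) = 2×17.3/(17.2×0.5681) = 3.541 m.
σ_a at base = K_a γ H − 2c√K_a = 0.3227×17.2×6.8 − 2×17.3×0.5681 = 18.09 kPa.
P_a = ½ × 18.09 × (H − z_c) = 0.5×18.09×3.259 = 29.48 kN/m.

29.5 kN/m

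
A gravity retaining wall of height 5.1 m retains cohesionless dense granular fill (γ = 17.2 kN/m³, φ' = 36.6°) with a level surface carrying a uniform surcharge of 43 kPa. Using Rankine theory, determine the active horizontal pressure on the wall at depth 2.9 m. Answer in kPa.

23.5 kPa

K_a = (1 − sin φ)/(1 + sin φ) = 0.2530.
σ_v = γz + q = 17.2 × 2.9 + 43 = 92.88 kPa.
σ_h = K_a σ_v = 0.2530 × 92.88 = 23.49 kPa.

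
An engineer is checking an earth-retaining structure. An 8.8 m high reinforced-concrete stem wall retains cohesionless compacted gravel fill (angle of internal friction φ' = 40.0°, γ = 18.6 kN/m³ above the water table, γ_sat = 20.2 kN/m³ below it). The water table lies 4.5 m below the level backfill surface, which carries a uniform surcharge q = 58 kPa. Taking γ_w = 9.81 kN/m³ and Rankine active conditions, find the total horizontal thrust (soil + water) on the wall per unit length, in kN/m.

342 kN/m

K_a = tan²(45° − φ/2) = 0.2174.
γ' = 20.2 − 9.81 = 10.39 kN/m³. h₂ = H − d_w = 4.3 m.
σ'_h: at surface K_a·q = 12.61; at WT K_a(q+γd_w) = 30.81; at base K_a(q+γd_w+γ'h₂) = 40.53 kPa.
P₁ = ½(12.61+30.81)×4.5 = 97.70; P₂ = ½(30.81+40.53)×4.3 = 153.4; P_w = ½γ_w h₂² = 90.69.
Total = 97.70+153.4+90.69 = 341.8 kN/m.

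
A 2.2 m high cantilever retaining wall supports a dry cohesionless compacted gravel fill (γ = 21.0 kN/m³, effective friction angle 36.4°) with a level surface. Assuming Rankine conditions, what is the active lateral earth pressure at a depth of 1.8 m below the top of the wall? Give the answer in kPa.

K_a = (1 − sin φ)/(1 + sin φ) = 0.2552.
σ_h = K_a γ z = 0.2552 × 21.0 × 1.8 = 9.645 kPa.

9.65 kPa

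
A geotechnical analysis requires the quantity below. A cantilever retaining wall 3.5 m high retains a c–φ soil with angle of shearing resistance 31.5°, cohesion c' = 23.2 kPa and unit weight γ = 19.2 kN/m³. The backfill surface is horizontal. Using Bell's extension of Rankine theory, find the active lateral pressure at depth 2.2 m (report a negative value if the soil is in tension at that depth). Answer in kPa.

K_a = (1 − sin φ)/(1 + sin φ) = 0.3136.
σ_a = K_a γ z − 2c√K_a = 0.3136×19.2×2.2 − 2×23.2×0.5600 = -12.74 kPa.

-12.7 kPa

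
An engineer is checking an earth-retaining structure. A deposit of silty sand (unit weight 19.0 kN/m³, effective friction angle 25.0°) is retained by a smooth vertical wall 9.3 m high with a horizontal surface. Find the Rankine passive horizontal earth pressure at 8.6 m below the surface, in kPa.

K_p = (1 + sin φ)/(1 − sin φ) = 2.464.
σ_h = K_p γ z = 2.464 × 19.0 × 8.6 = 402.6 kPa.

403 kPa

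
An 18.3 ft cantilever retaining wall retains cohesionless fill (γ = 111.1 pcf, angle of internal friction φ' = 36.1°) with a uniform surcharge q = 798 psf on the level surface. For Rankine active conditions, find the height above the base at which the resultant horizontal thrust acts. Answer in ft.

K_a = 0.2585.
Triangular part P₁ = ½K_aγH² = 4809 at H/3 = 6.100 ft; rectangular part P₂ = K_a q H = 3775 at H/2 = 9.150 ft.
ȳ = (P₁·6.100 + P₂·9.150)/(P₁+P₂) = 7.441 ft.

7.44 ft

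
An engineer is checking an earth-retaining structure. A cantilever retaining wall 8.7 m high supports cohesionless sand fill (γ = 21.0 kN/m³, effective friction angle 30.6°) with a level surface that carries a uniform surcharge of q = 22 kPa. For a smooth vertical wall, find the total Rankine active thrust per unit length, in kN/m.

321 kN/m

K_a = tan²(45° − φ/2) = 0.3253.
Soil triangle: ½ K_a γ H² = 0.5×0.3253×21.0×8.7² = 258.6 kN/m.
Surcharge rectangle: K_a q H = 0.3253×22×8.7 = 62.27 kN/m.
Total = 258.6 + 62.27 = 320.8 kN/m.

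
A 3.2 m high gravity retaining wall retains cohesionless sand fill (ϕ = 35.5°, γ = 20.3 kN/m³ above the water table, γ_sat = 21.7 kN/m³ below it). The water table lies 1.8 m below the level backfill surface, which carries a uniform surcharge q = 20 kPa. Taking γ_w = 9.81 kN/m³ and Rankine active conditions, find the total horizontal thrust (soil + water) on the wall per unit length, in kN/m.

52.0 kN/m

K_a = tan²(45° − φ/2) = 0.2653.
γ' = 21.7 − 9.81 = 11.89 kN/m³. h₂ = H − d_w = 1.4 m.
σ'_h: at surface K_a·q = 5.305; at WT K_a(q+γd_w) = 15.00; at base K_a(q+γd_w+γ'h₂) = 19.41 kPa.
P₁ = ½(5.305+15.00)×1.8 = 18.27; P₂ = ½(15.00+19.41)×1.4 = 24.09; P_w = ½γ_w h₂² = 9.614.
Total = 18.27+24.09+9.614 = 51.97 kN/m.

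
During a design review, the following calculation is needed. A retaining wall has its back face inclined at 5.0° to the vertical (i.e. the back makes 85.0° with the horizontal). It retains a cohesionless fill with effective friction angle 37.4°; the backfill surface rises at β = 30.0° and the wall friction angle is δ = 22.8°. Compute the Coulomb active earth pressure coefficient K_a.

0.431

K_a = sin²(α+φ) / [sin²α · sin(α−δ) · (1 + √{sin(φ+δ)sin(φ−β) / (sin(α−δ)sin(α+β))})²].
With α = 85.0°, φ = 37.4°, δ = 22.8°, β = 30.0°: K_a = 0.4305.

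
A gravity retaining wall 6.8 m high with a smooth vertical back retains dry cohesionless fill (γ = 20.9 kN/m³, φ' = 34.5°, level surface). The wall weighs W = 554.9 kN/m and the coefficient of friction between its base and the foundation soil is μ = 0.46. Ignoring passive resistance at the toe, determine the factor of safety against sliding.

1.91

K_a = tan²(45° − 34.5°/2) = 0.2768.
P_a = ½K_aγH² = 0.5×0.2768×20.9×6.8² = 133.8 kN/m, acting at H/3 = 2.267 m above the base.
FS_sliding = μW / P_a = 0.46×554.9 / 133.8 = 1.908.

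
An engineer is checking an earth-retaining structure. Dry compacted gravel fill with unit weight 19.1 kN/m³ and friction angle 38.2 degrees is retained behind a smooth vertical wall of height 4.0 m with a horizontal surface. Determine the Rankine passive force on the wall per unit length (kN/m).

K_p = tan²(45° + φ/2) = 4.241.
P_p = ½ K_p γ H² = 0.5 × 4.241 × 19.1 × 4.0² = 648.1 kN/m.

648 kN/m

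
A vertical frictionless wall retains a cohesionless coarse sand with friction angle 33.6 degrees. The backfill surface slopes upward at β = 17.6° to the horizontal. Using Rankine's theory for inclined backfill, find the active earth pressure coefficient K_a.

0.329

K_a = cos β · (cos β − √(cos²β − cos²φ)) / (cos β + √(cos²β − cos²φ)).
cos β = 0.9532, cos φ = 0.8329, √(cos²β − cos²φ) = 0.4635.
K_a = 0.9532 × (0.9532 − 0.4635)/(0.9532 + 0.4635) = 0.3295.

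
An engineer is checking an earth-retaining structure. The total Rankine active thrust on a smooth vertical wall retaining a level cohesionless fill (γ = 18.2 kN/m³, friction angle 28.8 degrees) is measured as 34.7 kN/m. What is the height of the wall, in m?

3.30 m

K_a = 0.3498. P_a = ½ K_a γ H² ⇒ H = √(2P_a/(K_a γ)).
H = √(2×34.7/(0.3498×18.2)) = 3.302 m.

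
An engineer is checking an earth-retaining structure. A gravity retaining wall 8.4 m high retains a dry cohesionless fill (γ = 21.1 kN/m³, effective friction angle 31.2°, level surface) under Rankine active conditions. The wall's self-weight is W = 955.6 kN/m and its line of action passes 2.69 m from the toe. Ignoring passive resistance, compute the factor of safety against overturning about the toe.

K_a = tan²(45° − 31.2°/2) = 0.3175.
P_a = ½K_aγH² = 0.5×0.3175×21.1×8.4² = 236.3 kN/m, acting at H/3 = 2.800 m above the base.
Overturning moment M_o = P_a × H/3 = 236.3 × 2.800 = 661.8.
Resisting moment M_r = W × 2.69 = 955.6 × 2.69 = 2571.
FS_overturning = M_r/M_o = 2571/661.8 = 3.884.

3.88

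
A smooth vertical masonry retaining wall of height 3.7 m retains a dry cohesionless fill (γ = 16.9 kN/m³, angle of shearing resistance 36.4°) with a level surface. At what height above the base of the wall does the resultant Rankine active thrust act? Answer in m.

K_a = 0.2552.
The pressure distribution is triangular, so the resultant acts at H/3 above the base = 3.7/3 = 1.233 m.

1.23 m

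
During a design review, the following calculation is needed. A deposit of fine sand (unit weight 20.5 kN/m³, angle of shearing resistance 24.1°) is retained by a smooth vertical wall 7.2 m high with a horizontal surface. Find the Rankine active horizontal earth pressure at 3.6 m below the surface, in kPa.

K_a = (1 − sin φ)/(1 + sin φ) = 0.4201.
σ_h = K_a γ z = 0.4201 × 20.5 × 3.6 = 31.00 kPa.

31.0 kPa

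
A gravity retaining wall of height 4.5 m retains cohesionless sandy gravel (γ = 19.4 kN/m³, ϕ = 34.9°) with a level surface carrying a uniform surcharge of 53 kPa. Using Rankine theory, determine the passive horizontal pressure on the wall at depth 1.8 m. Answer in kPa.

323 kPa

K_p = (1 + sin φ)/(1 − sin φ) = 3.674.
σ_v = γz + q = 19.4 × 1.8 + 53 = 87.92 kPa.
σ_h = K_p σ_v = 3.674 × 87.92 = 323.1 kPa.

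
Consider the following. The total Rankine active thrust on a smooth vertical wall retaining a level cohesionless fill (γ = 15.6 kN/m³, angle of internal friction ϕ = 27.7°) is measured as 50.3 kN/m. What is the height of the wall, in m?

K_a = 0.3653. P_a = ½ K_a γ H² ⇒ H = √(2P_a/(K_a γ)).
H = √(2×50.3/(0.3653×15.6)) = 4.201 m.

4.20 m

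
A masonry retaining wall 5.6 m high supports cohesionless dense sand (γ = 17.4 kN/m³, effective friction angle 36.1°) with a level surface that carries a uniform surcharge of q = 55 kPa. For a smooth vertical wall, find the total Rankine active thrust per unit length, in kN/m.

K_a = tan²(45° − φ/2) = 0.2585.
Soil triangle: ½ K_a γ H² = 0.5×0.2585×17.4×5.6² = 70.53 kN/m.
Surcharge rectangle: K_a q H = 0.2585×55×5.6 = 79.62 kN/m.
Total = 70.53 + 79.62 = 150.1 kN/m.

150 kN/m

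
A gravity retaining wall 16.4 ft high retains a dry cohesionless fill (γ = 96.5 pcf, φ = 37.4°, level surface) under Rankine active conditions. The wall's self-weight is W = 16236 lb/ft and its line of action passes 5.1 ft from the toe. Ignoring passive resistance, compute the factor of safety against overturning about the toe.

K_a = tan²(45° − 37.4°/2) = 0.2443.
P_a = ½K_aγH² = 0.5×0.2443×96.5×16.4² = 3170 lb/ft, acting at H/3 = 5.467 ft above the base.
Overturning moment M_o = P_a × H/3 = 3170 × 5.467 = 17330.
Resisting moment M_r = W × 5.1 = 16236 × 5.1 = 82800.
FS_overturning = M_r/M_o = 82800/17330 = 4.778.

4.78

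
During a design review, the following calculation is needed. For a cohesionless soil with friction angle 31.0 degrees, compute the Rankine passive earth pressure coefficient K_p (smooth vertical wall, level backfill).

K_p = (1 + sin φ)/(1 − sin φ) = tan²(45° + 31.0°/2) = 3.124.

3.12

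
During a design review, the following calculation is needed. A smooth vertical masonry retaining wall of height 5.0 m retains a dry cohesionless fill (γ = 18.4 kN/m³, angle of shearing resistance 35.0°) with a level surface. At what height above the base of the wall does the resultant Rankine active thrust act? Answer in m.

K_a = 0.2710.
The pressure distribution is triangular, so the resultant acts at H/3 above the base = 5.0/3 = 1.667 m.

1.67 m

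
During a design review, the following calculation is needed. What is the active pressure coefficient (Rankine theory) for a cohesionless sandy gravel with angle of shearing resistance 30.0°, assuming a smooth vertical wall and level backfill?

0.333

K_a = (1 − sin φ)/(1 + sin φ) = (1 − sin 30.0°)/(1 + sin 30.0°) = 0.3333.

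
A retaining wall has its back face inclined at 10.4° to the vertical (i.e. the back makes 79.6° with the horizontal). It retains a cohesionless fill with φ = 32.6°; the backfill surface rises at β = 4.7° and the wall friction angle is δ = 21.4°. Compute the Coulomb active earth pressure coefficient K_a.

0.374

K_a = sin²(α+φ) / [sin²α · sin(α−δ) · (1 + √{sin(φ+δ)sin(φ−β) / (sin(α−δ)sin(α+β))})²].
With α = 79.6°, φ = 32.6°, δ = 21.4°, β = 4.7°: K_a = 0.3743.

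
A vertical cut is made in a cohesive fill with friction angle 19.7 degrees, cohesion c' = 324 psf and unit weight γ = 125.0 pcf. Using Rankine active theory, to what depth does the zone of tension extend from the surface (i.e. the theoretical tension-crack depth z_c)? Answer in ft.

K_a = tan²(45° − 19.7°/2) = 0.4958; √K_a = 0.7041.
The active pressure is zero where K_a γ z = 2c√K_a, so z_c = 2c/(γ√K_a) = 2×324/(125.0×0.7041) = 7.362 ft.

7.36 ft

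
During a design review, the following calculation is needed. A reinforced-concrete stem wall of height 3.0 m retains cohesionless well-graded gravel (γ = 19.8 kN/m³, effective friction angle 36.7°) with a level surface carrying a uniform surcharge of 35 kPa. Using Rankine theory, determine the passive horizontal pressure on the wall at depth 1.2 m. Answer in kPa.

K_p = (1 + sin φ)/(1 − sin φ) = 3.970.
σ_v = γz + q = 19.8 × 1.2 + 35 = 58.76 kPa.
σ_h = K_p σ_v = 3.970 × 58.76 = 233.3 kPa.

233 kPa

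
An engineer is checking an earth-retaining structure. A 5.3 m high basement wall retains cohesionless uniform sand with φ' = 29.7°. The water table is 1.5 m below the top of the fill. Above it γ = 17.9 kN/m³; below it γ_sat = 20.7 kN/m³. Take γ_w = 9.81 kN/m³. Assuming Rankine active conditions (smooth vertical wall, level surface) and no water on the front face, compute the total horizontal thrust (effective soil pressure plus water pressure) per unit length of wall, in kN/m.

139 kN/m

K_a = tan²(45° − φ/2) = 0.3374.
γ' = 20.7 − 9.81 = 10.89 kN/m³. Depth below WT = 3.8 m.
σ'_h at WT = K_a γ d_w = 9.059 kPa; at base = 9.059 + K_a γ' × 3.8 = 23.02 kPa.
P₁ (0–1.5 m) = ½×9.059×1.5 = 6.794. P₂ (1.5–5.3 m) = ½(9.059+23.02)×3.8 = 60.95.
P_w = ½ γ_w h₂² = 0.5×9.81×3.8² = 70.83. Total = 6.794+60.95+70.83 = 138.6 kN/m.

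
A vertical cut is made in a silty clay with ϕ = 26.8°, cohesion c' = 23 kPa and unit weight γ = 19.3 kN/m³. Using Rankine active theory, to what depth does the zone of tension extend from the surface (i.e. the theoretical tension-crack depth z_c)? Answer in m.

K_a = tan²(45° − 26.8°/2) = 0.3785; √K_a = 0.6152.
The active pressure is zero where K_a γ z = 2c√K_a, so z_c = 2c/(γ√K_a) = 2×23/(19.3×0.6152) = 3.874 m.

3.87 m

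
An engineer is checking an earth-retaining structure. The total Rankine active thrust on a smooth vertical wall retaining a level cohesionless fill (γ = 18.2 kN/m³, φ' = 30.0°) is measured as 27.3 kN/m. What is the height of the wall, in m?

3.00 m

K_a = 0.3333. P_a = ½ K_a γ H² ⇒ H = √(2P_a/(K_a γ)).
H = √(2×27.3/(0.3333×18.2)) = 3.000 m.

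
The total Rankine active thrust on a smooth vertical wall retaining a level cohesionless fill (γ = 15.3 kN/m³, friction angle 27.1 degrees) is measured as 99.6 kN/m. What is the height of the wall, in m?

K_a = 0.3741. P_a = ½ K_a γ H² ⇒ H = √(2P_a/(K_a γ)).
H = √(2×99.6/(0.3741×15.3)) = 5.900 m.

5.90 m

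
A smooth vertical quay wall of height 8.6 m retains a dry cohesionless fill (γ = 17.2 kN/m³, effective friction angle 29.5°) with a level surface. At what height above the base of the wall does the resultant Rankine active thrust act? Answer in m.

2.87 m

K_a = 0.3401.
The pressure distribution is triangular, so the resultant acts at H/3 above the base = 8.6/3 = 2.867 m.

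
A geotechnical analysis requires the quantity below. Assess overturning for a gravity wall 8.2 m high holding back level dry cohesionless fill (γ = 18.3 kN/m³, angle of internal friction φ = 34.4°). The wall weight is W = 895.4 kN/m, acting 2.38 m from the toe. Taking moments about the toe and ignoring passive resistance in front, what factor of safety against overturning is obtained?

4.56

K_a = tan²(45° − 34.4°/2) = 0.2780.
P_a = ½K_aγH² = 0.5×0.2780×18.3×8.2² = 171.0 kN/m, acting at H/3 = 2.733 m above the base.
Overturning moment M_o = P_a × H/3 = 171.0 × 2.733 = 467.5.
Resisting moment M_r = W × 2.38 = 895.4 × 2.38 = 2131.
FS_overturning = M_r/M_o = 2131/467.5 = 4.559.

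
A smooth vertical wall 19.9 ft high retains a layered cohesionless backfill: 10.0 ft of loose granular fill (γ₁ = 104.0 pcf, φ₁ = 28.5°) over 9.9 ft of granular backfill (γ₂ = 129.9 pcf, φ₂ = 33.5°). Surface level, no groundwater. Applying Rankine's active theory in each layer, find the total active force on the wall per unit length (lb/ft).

K_a1 = tan²(45°−28.5°/2) = 0.3540; K_a2 = tan²(45°−33.5°/2) = 0.2887.
Layer 1: σ at base = K_a1 γ₁ h₁ = 368.1 psf; P₁ = ½×368.1×10.0 = 1841.
Layer 2: σ_v at top = γ₁h₁ = 1040; σ_h top = K_a2×1040 = 300.3; σ_h base = K_a2×(1040+129.9×9.9) = 671.5.
P₂ = ½(300.3+671.5)×9.9 = 4810. Total P_a = 1841+4810 = 6651 lb/ft.

6650 lb/ft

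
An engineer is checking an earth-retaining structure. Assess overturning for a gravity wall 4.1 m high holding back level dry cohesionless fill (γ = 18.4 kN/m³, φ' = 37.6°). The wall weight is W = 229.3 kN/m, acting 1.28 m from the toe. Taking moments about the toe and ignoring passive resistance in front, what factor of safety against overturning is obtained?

5.74

K_a = tan²(45° − 37.6°/2) = 0.2421.
P_a = ½K_aγH² = 0.5×0.2421×18.4×4.1² = 37.44 kN/m, acting at H/3 = 1.367 m above the base.
Overturning moment M_o = P_a × H/3 = 37.44 × 1.367 = 51.17.
Resisting moment M_r = W × 1.28 = 229.3 × 1.28 = 293.5.
FS_overturning = M_r/M_o = 293.5/51.17 = 5.735.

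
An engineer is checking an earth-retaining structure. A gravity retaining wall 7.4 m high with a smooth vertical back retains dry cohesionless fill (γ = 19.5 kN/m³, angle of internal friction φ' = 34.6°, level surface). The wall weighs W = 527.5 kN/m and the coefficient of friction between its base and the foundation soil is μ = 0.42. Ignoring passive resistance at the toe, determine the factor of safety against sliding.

1.51

K_a = tan²(45° − 34.6°/2) = 0.2756.
P_a = ½K_aγH² = 0.5×0.2756×19.5×7.4² = 147.2 kN/m, acting at H/3 = 2.467 m above the base.
FS_sliding = μW / P_a = 0.42×527.5 / 147.2 = 1.505.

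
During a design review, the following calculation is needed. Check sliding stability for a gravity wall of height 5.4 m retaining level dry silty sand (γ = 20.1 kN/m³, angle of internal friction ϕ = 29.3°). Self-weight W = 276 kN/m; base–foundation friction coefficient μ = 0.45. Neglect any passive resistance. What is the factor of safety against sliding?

K_a = tan²(45° − 29.3°/2) = 0.3428.
P_a = ½K_aγH² = 0.5×0.3428×20.1×5.4² = 100.5 kN/m, acting at H/3 = 1.800 m above the base.
FS_sliding = μW / P_a = 0.45×276 / 100.5 = 1.236.

1.24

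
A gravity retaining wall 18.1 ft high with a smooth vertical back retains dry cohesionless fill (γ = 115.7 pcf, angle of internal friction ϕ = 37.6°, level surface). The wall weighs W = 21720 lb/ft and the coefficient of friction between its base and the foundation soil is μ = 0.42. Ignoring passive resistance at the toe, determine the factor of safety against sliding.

1.99

K_a = tan²(45° − 37.6°/2) = 0.2421.
P_a = ½K_aγH² = 0.5×0.2421×115.7×18.1² = 4589 lb/ft, acting at H/3 = 6.033 ft above the base.
FS_sliding = μW / P_a = 0.42×21720 / 4589 = 1.988.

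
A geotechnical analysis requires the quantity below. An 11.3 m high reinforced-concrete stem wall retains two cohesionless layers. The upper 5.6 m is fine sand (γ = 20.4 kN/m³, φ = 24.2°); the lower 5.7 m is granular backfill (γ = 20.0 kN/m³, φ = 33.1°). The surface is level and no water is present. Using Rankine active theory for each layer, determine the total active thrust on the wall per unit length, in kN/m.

K_a1 = tan²(45°−24.2°/2) = 0.4185; K_a2 = tan²(45°−33.1°/2) = 0.2936.
Layer 1: σ at base = K_a1 γ₁ h₁ = 47.81 kPa; P₁ = ½×47.81×5.6 = 133.9.
Layer 2: σ_v at top = γ₁h₁ = 114.2; σ_h top = K_a2×114.2 = 33.54; σ_h base = K_a2×(114.2+20.0×5.7) = 67.01.
P₂ = ½(33.54+67.01)×5.7 = 286.5. Total P_a = 133.9+286.5 = 420.4 kN/m.

420 kN/m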